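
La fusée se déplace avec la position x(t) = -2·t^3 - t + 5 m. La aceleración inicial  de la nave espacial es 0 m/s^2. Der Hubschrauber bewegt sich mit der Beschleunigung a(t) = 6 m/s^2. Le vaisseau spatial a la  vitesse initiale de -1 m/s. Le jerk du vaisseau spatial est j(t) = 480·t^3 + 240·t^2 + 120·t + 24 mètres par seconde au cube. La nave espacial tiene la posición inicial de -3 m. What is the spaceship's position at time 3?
To find the answer, we compute 3 antiderivatives of j(t) = 480·t^3 + 240·t^2 + 120·t + 24. Taking ∫j(t)dt and applying a(0) = 0, we find a(t) = 4·t·(30·t^3 + 20·t^2 + 15·t + 6). The antiderivative of acceleration is velocity. Using v(0) = -1, we get v(t) = 24·t^5 + 20·t^4 + 20·t^3 + 12·t^2 - 1. Finding the antiderivative of v(t) and using x(0) = -3: x(t) = 4·t^6 + 4·t^5 + 5·t^4 + 4·t^3 - t - 3. From the given position equation x(t) = 4·t^6 + 4·t^5 + 5·t^4 + 4·t^3 - t - 3, we substitute t = 3 to get x = 4395.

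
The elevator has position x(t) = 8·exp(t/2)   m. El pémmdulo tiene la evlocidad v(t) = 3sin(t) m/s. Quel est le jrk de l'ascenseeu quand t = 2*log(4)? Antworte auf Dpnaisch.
Debemos derivar nuestra ecuación de la posición x(t) = 8·exp(t/2) 3 veces. Derivando la posición, obtenemos la velocidad: v(t) = 4·exp(t/2). La derivada de la velocidad da la aceleración: a(t) = 2·exp(t/2). La derivada de la aceleración da la sacudida: j(t) = exp(t/2). Usando j(t) = exp(t/2) y sustituyendo t = 2*log(4), encontramos j = 4.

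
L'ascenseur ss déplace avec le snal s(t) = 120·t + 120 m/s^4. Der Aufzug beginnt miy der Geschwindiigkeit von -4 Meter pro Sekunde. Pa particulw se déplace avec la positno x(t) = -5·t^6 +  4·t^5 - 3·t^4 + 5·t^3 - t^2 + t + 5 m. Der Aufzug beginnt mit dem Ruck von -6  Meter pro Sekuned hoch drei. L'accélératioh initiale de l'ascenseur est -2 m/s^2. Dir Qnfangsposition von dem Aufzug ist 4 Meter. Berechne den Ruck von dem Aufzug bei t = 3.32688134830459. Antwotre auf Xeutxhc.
Wir müssen unsere Gleichung für den Snap s(t) = 120·t + 120 1-mal integrieren. Mit ∫s(t)dt und Anwendung von j(0) = -6, finden wir j(t) = 60·t^2 + 120·t - 6. Wir haben den Ruck j(t) = 60·t^2 + 120·t - 6. Durch Einsetzen von t = 3.32688134830459: j(3.32688134830459) = 1057.31413213837.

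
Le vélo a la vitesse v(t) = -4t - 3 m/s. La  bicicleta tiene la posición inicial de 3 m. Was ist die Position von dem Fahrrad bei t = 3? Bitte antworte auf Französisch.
Pour résoudre ceci, nous devons prendre 1 intégrale de notre équation de la vitesse v(t) = -4·t - 3. En prenant ∫v(t)dt et en appliquant x(0) = 3, nous trouvons x(t) = -2·t^2 - 3·t + 3. De l'équation de la position x(t) = -2·t^2 - 3·t + 3, nous substituons t = 3 pour obtenir x = -24.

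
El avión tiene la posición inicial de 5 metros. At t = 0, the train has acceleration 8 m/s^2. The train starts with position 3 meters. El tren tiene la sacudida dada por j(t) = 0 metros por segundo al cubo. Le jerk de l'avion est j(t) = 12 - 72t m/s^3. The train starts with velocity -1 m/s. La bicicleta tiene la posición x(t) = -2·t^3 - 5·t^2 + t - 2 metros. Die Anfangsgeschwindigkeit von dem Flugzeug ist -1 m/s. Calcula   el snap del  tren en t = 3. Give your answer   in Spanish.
Para resolver esto, necesitamos tomar 1 derivada de nuestra ecuación de la sacudida j(t) = 0. Derivando la sacudida, obtenemos el snap: s(t) = 0. Usando s(t) = 0 y sustituyendo t = 3, encontramos s = 0.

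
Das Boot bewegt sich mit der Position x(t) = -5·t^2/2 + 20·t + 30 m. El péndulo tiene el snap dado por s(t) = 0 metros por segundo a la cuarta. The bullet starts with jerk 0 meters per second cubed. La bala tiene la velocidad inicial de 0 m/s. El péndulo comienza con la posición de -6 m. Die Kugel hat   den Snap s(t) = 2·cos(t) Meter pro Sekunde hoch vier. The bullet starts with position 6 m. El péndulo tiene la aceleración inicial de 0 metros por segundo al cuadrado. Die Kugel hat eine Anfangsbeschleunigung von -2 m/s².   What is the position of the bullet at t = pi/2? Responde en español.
Necesitamos integrar nuestra ecuación del snap s(t) = 2·cos(t) 4 veces. La integral del snap es la sacudida. Usando j(0) = 0, obtenemos j(t) = 2·sin(t). Tomando ∫j(t)dt y aplicando a(0) = -2, encontramos a(t) = -2·cos(t). Integrando la aceleración y usando la condición inicial v(0) = 0, obtenemos v(t) = -2·sin(t). Tomando ∫v(t)dt y aplicando x(0) = 6, encontramos x(t) = 2·cos(t) + 4. De la ecuación de la posición x(t) = 2·cos(t) + 4, sustituimos t = pi/2 para obtener x = 4.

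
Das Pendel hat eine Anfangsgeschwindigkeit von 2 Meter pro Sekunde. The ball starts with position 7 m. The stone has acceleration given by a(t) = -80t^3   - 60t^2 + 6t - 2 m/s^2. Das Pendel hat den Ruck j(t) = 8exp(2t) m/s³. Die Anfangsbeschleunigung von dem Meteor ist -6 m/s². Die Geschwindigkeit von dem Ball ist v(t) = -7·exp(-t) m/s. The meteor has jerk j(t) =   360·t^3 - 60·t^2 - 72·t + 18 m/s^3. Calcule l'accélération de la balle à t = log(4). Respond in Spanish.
Debemos derivar nuestra ecuación de la velocidad v(t) = -7·exp(-t) 1 vez. Derivando la velocidad, obtenemos la aceleración: a(t) = 7·exp(-t). De la ecuación de la aceleración a(t) = 7·exp(-t), sustituimos t = log(4) para obtener a = 7/4.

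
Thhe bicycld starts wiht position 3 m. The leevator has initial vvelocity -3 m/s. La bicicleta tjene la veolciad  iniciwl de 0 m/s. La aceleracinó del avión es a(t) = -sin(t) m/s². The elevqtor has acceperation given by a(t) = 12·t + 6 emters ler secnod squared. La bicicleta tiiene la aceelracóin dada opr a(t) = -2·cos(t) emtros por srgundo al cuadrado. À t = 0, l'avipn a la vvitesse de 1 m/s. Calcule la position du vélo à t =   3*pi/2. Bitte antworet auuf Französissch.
Nous devons intégrer notre équation de l'accélération a(t) = -2·cos(t) 2 fois. L'intégrale de l'accélération, avec v(0) = 0, donne la vitesse: v(t) = -2·sin(t). En prenant ∫v(t)dt et en appliquant x(0) = 3, nous trouvons x(t) = 2·cos(t) + 1. Nous avons la position x(t) = 2·cos(t) + 1. En substituant t = 3*pi/2: x(3*pi/2) = 1.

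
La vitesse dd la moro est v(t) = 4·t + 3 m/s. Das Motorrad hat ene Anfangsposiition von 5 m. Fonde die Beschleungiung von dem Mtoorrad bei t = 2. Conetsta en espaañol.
Debemos derivar nuestra ecuación de la velocidad v(t) = 4·t + 3 1 vez. La derivada de la velocidad da la aceleración: a(t) = 4. Tenemos la aceleración a(t) = 4. Sustituyendo t = 2: a(2) = 4.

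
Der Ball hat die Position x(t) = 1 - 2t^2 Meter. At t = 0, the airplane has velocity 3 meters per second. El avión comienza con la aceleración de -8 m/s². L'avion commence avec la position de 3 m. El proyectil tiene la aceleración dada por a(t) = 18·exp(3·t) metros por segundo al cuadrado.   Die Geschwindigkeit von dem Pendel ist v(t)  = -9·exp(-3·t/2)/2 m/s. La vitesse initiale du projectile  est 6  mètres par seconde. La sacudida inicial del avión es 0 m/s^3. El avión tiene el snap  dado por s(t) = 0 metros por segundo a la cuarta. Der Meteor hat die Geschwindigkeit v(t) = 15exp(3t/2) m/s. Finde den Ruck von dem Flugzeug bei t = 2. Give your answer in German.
Wir müssen das Integral unserer Gleichung für den Snap s(t) = 0 1-mal finden. Die Stammfunktion von dem Snap, mit j(0) = 0, ergibt den Ruck: j(t) = 0. Aus der Gleichung für den Ruck j(t) = 0, setzen wir t = 2 ein und erhalten j = 0.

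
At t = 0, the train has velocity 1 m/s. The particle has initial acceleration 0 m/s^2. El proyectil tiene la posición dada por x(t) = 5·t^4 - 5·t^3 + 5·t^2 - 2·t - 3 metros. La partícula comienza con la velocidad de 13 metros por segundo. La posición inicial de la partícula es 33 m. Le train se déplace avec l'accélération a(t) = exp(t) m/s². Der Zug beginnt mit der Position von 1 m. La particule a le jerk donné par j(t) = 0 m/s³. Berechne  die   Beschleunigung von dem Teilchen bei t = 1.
Wir müssen unsere Gleichung für den Ruck j(t) = 0 1-mal integrieren. Die Stammfunktion von dem Ruck, mit a(0) = 0, ergibt die Beschleunigung: a(t) = 0. Mit a(t) = 0 und Einsetzen von t = 1, finden wir a = 0.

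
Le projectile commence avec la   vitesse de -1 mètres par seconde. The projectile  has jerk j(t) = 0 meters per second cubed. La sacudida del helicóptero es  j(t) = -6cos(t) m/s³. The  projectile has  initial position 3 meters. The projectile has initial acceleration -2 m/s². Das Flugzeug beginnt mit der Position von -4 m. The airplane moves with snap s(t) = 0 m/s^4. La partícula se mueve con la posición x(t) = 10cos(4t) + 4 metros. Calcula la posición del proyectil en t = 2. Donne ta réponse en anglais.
We need to integrate our jerk equation j(t) = 0 3 times. Finding the antiderivative of j(t) and using a(0) = -2: a(t) = -2. The integral of acceleration, with v(0) = -1, gives velocity: v(t) = -2·t - 1. Finding the antiderivative of v(t) and using x(0) = 3: x(t) = -t^2 - t + 3. We have position x(t) = -t^2 - t + 3. Substituting t = 2: x(2) = -3.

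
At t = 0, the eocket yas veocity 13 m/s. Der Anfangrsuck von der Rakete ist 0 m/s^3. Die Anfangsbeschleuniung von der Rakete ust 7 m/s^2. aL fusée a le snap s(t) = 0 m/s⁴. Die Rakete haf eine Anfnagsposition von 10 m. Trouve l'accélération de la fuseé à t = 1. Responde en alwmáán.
Wir müssen unsere Gleichung für den Snap s(t) = 0 2-mal integrieren. Mit ∫s(t)dt und Anwendung von j(0) = 0, finden wir j(t) = 0. Das Integral von dem Ruck, mit a(0) = 7, ergibt die Beschleunigung: a(t) = 7. Wir haben die Beschleunigung a(t) = 7. Durch Einsetzen von t = 1: a(1) = 7.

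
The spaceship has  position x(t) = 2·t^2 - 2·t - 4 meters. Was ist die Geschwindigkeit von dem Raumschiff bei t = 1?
Wir müssen unsere Gleichung für die Position x(t) = 2·t^2 - 2·t - 4 1-mal ableiten. Die Ableitung von der Position ergibt die Geschwindigkeit: v(t) = 4·t - 2. Mit v(t) = 4·t - 2 und Einsetzen von t = 1, finden wir v = 2.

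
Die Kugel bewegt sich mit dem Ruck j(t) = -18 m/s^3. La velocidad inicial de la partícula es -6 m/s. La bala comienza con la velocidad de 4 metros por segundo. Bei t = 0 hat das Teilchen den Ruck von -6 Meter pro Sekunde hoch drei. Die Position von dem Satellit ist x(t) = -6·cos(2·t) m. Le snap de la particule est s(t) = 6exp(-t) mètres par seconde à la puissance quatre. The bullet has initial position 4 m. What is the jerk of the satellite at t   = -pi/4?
Starting from position x(t) = -6·cos(2·t), we take 3 derivatives. Differentiating position, we get velocity: v(t) = 12·sin(2·t). Differentiating velocity, we get acceleration: a(t) = 24·cos(2·t). Differentiating acceleration, we get jerk: j(t) = -48·sin(2·t). From the given jerk equation j(t) = -48·sin(2·t), we substitute t = -pi/4 to get j = 48.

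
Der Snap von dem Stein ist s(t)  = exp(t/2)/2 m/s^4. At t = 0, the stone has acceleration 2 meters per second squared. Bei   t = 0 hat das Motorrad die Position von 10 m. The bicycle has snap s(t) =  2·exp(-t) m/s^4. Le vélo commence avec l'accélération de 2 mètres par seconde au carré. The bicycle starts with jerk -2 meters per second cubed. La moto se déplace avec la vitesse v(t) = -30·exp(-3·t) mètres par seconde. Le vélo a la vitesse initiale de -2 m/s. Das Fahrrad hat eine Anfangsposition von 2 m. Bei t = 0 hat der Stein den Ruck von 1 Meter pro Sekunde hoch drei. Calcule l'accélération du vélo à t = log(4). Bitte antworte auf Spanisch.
Partiendo del snap s(t) = 2·exp(-t), tomamos 2 antiderivadas. Tomando ∫s(t)dt y aplicando j(0) = -2, encontramos j(t) = -2·exp(-t). Integrando la sacudida y usando la condición inicial a(0) = 2, obtenemos a(t) = 2·exp(-t). Tenemos la aceleración a(t) = 2·exp(-t). Sustituyendo t = log(4): a(log(4)) = 1/2.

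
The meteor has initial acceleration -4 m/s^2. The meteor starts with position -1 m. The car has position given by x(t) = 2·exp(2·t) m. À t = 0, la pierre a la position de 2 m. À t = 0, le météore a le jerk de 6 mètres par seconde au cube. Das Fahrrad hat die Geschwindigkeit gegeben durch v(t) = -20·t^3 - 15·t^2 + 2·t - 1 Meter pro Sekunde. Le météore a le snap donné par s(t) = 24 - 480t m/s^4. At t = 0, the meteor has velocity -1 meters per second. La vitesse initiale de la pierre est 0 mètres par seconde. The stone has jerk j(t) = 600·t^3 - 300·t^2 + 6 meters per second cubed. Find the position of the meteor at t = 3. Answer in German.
Um dies zu lösen, müssen wir 4 Stammfunktionen unserer Gleichung für den Snap s(t) = 24 - 480·t finden. Durch Integration von dem Snap und Verwendung der Anfangsbedingung j(0) = 6, erhalten wir j(t) = -240·t^2 + 24·t + 6. Die Stammfunktion von dem Ruck ist die Beschleunigung. Mit a(0) = -4 erhalten wir a(t) = -80·t^3 + 12·t^2 + 6·t - 4. Mit ∫a(t)dt und Anwendung von v(0) = -1, finden wir v(t) = -20·t^4 + 4·t^3 + 3·t^2 - 4·t - 1. Durch Integration von der Geschwindigkeit und Verwendung der Anfangsbedingung x(0) = -1, erhalten wir x(t) = -4·t^5 + t^4 + t^3 - 2·t^2 - t - 1. Mit x(t) = -4·t^5 + t^4 + t^3 - 2·t^2 - t - 1 und Einsetzen von t = 3, finden wir x = -886.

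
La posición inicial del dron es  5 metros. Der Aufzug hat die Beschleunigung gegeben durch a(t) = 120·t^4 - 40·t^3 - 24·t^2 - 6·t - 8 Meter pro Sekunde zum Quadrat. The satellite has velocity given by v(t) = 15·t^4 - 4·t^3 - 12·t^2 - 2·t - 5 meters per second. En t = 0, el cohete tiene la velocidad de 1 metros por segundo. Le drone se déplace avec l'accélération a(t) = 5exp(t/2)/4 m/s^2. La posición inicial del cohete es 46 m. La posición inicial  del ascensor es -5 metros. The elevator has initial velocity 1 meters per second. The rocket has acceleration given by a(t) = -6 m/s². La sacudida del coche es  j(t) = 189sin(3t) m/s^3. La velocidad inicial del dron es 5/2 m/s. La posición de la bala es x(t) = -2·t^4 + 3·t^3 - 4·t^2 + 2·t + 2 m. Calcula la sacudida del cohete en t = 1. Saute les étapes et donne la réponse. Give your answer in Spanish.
La respuesta es 0.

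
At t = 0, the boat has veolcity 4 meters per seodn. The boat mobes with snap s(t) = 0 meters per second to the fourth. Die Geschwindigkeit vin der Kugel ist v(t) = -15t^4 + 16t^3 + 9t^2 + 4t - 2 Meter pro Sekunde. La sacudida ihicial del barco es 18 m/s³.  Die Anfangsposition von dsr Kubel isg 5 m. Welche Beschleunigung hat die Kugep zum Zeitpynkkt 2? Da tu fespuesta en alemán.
Ausgehend von der Geschwindigkeit v(t) = -15·t^4 + 16·t^3 + 9·t^2 + 4·t - 2, nehmen wir 1 Ableitung. Durch Ableiten von der Geschwindigkeit erhalten wir die Beschleunigung: a(t) = -60·t^3 + 48·t^2 + 18·t + 4. Aus der Gleichung für die Beschleunigung a(t) = -60·t^3 + 48·t^2 + 18·t + 4, setzen wir t = 2 ein und erhalten a = -248.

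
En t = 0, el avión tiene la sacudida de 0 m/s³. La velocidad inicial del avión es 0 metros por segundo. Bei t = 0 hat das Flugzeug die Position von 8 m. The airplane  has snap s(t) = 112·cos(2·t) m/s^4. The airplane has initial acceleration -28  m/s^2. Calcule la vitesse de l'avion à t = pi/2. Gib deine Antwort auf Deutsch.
Um dies zu lösen, müssen wir 3 Stammfunktionen unserer Gleichung für den Snap s(t) = 112·cos(2·t) finden. Durch Integration von dem Snap und Verwendung der Anfangsbedingung j(0) = 0, erhalten wir j(t) = 56·sin(2·t). Durch Integration von dem Ruck und Verwendung der Anfangsbedingung a(0) = -28, erhalten wir a(t) = -28·cos(2·t). Durch Integration von der Beschleunigung und Verwendung der Anfangsbedingung v(0) = 0, erhalten wir v(t) = -14·sin(2·t). Aus der Gleichung für die Geschwindigkeit v(t) = -14·sin(2·t), setzen wir t = pi/2 ein und erhalten v = 0.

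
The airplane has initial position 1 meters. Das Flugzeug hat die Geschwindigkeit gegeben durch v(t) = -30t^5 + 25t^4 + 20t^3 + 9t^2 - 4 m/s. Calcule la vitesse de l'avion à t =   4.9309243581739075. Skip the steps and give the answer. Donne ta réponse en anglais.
The velocity at t = 4.9309243581739075 is v = -70058.7121571958.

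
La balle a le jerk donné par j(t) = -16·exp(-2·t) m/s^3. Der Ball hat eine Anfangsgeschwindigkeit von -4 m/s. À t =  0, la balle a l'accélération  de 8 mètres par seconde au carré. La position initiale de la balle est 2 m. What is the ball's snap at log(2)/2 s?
To solve this, we need to take 1 derivative of our jerk equation j(t) = -16·exp(-2·t). Differentiating jerk, we get snap: s(t) = 32·exp(-2·t). From the given snap equation s(t) = 32·exp(-2·t), we substitute t = log(2)/2 to get s = 16.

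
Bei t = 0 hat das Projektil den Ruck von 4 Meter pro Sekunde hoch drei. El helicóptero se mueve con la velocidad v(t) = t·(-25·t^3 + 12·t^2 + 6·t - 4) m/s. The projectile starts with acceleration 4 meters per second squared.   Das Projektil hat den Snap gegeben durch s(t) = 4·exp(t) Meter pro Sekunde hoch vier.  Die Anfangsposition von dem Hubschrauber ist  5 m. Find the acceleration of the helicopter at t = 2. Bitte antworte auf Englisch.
We must differentiate our velocity equation v(t) = t·(-25·t^3 + 12·t^2 + 6·t - 4) 1 time. The derivative of velocity gives acceleration: a(t) = -25·t^3 + 12·t^2 + t·(-75·t^2 + 24·t + 6) + 6·t - 4. From the given acceleration equation a(t) = -25·t^3 + 12·t^2 + t·(-75·t^2 + 24·t + 6) + 6·t - 4, we substitute t = 2 to get a = -636.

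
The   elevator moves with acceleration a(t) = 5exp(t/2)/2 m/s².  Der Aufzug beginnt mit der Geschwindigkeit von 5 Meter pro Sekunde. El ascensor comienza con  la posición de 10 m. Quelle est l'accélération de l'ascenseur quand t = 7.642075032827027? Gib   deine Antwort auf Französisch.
De l'équation de l'accélération a(t) = 5·exp(t/2)/2, nous substituons t = 7.642075032827027 pour obtenir a = 114.128869972754.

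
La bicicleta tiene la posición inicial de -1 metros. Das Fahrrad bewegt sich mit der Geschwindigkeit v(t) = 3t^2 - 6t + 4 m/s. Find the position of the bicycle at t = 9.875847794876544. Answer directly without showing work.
The position at t = 9.875847794876544 is x = 709.121120087337.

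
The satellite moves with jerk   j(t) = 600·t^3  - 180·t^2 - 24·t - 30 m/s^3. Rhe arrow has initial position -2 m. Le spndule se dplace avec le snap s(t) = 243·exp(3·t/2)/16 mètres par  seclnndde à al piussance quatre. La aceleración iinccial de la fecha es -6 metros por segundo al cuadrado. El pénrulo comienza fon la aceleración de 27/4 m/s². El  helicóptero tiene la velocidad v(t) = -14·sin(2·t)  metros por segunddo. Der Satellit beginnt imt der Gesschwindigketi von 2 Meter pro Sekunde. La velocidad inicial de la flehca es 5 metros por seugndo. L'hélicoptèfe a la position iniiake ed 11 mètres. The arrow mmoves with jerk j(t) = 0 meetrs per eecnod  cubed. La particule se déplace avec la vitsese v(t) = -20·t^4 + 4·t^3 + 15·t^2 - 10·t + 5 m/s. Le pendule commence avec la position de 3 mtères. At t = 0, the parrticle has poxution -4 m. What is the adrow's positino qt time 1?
We must find the integral of our jerk equation j(t) = 0 3 times. Finding the integral of j(t) and using a(0) = -6: a(t) = -6. The integral of acceleration is velocity. Using v(0) = 5, we get v(t) = 5 - 6·t. Finding the antiderivative of v(t) and using x(0) = -2: x(t) = -3·t^2 + 5·t - 2. We have position x(t) = -3·t^2 + 5·t - 2. Substituting t = 1: x(1) = 0.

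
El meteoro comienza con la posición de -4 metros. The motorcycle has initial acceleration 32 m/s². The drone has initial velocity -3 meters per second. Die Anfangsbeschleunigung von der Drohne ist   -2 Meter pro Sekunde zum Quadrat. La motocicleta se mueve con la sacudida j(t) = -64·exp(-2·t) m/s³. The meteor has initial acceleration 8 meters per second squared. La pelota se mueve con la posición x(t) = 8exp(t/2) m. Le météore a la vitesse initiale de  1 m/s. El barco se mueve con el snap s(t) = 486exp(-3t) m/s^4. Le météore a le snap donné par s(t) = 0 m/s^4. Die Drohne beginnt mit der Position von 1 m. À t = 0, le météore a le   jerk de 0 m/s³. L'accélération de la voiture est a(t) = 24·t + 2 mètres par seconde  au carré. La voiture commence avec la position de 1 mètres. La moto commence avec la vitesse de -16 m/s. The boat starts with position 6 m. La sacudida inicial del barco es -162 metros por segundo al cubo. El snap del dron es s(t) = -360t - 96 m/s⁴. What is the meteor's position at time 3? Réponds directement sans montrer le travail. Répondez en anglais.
At t = 3, x = 35.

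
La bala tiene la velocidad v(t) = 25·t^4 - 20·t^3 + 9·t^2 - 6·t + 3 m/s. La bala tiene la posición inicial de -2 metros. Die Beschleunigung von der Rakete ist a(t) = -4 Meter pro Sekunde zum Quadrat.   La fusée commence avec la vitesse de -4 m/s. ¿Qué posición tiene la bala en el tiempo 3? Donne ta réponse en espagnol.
Partiendo de la velocidad v(t) = 25·t^4 - 20·t^3 + 9·t^2 - 6·t + 3, tomamos 1 integral. La integral de la velocidad es la posición. Usando x(0) = -2, obtenemos x(t) = 5·t^5 - 5·t^4 + 3·t^3 - 3·t^2 + 3·t - 2. Usando x(t) = 5·t^5 - 5·t^4 + 3·t^3 - 3·t^2 + 3·t - 2 y sustituyendo t = 3, encontramos x = 871.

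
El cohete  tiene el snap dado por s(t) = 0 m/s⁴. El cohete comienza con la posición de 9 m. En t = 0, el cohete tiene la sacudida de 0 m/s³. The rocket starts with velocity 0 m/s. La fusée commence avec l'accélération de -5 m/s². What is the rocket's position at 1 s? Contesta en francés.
En partant du snap s(t) = 0, nous prenons 4 intégrales. En intégrant le snap et en utilisant la condition initiale j(0) = 0, nous obtenons j(t) = 0. En intégrant le jerk et en utilisant la condition initiale a(0) = -5, nous obtenons a(t) = -5. En prenant ∫a(t)dt et en appliquant v(0) = 0, nous trouvons v(t) = -5·t. L'intégrale de la vitesse est la position. En utilisant x(0) = 9, nous obtenons x(t) = 9 - 5·t^2/2. Nous avons la position x(t) = 9 - 5·t^2/2. En substituant t = 1: x(1) = 13/2.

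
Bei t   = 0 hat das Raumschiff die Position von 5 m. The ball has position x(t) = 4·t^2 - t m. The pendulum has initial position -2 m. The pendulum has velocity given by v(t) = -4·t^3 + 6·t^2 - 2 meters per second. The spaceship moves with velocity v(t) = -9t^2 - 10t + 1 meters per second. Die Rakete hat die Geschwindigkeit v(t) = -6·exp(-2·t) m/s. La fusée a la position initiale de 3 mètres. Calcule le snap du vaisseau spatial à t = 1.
Pour résoudre ceci, nous devons prendre 3 dérivées de notre équation de la vitesse v(t) = -9·t^2 - 10·t + 1. En dérivant la vitesse, nous obtenons l'accélération: a(t) = -18·t - 10. En prenant d/dt de a(t), nous trouvons j(t) = -18. En prenant d/dt de j(t), nous trouvons s(t) = 0. Nous avons le snap s(t) = 0. En substituant t = 1: s(1) = 0.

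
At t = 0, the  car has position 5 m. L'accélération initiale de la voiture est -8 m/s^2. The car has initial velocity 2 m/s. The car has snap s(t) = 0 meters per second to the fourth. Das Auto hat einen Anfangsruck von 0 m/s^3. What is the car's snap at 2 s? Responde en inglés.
Using s(t) = 0 and substituting t = 2, we find s = 0.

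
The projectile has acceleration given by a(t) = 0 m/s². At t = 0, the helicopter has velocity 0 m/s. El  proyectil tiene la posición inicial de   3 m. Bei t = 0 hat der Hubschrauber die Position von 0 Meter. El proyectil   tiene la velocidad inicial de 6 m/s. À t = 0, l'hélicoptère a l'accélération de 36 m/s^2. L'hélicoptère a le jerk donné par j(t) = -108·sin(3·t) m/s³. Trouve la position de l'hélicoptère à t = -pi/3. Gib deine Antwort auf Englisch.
We need to integrate our jerk equation j(t) = -108·sin(3·t) 3 times. The integral of jerk, with a(0) = 36, gives acceleration: a(t) = 36·cos(3·t). Integrating acceleration and using the initial condition v(0) = 0, we get v(t) = 12·sin(3·t). Finding the integral of v(t) and using x(0) = 0: x(t) = 4 - 4·cos(3·t). We have position x(t) = 4 - 4·cos(3·t). Substituting t = -pi/3: x(-pi/3) = 8.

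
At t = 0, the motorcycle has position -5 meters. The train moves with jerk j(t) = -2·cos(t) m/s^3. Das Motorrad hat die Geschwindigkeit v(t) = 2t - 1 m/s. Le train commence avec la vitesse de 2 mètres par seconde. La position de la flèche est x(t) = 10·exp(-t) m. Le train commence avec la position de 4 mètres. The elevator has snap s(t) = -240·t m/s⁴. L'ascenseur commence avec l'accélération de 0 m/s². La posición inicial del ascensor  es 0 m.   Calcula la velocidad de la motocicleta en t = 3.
Usando v(t) = 2·t - 1 y sustituyendo t = 3, encontramos v = 5.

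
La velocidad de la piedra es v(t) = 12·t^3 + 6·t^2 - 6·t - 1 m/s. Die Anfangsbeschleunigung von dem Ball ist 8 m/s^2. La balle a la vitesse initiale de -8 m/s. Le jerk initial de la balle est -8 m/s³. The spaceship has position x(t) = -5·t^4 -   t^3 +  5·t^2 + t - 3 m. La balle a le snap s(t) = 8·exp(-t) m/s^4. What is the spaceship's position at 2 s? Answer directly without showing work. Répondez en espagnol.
La posición en t = 2 es x = -69.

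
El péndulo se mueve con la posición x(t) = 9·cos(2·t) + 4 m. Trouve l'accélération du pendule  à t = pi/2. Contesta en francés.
En partant de la position x(t) = 9·cos(2·t) + 4, nous prenons 2 dérivées. En dérivant la position, nous obtenons la vitesse: v(t) = -18·sin(2·t). En prenant d/dt de v(t), nous trouvons a(t) = -36·cos(2·t). En utilisant a(t) = -36·cos(2·t) et en substituant t = pi/2, nous trouvons a = 36.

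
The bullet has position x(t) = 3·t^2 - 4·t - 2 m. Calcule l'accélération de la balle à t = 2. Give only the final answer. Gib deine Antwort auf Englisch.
The answer is 6.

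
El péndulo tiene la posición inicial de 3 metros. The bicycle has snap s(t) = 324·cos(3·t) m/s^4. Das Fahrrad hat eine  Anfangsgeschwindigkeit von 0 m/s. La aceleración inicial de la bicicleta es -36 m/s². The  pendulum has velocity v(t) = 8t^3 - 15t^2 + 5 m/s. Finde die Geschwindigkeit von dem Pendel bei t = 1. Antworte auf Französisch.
En utilisant v(t) = 8·t^3 - 15·t^2 + 5 et en substituant t = 1, nous trouvons v = -2.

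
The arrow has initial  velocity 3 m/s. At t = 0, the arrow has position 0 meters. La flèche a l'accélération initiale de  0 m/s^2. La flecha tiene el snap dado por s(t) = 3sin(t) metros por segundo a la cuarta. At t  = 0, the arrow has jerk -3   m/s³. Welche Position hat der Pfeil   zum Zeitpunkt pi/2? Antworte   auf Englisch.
To find the answer, we compute 4 integrals of s(t) = 3·sin(t). Taking ∫s(t)dt and applying j(0) = -3, we find j(t) = -3·cos(t). The integral of jerk, with a(0) = 0, gives acceleration: a(t) = -3·sin(t). Taking ∫a(t)dt and applying v(0) = 3, we find v(t) = 3·cos(t). Taking ∫v(t)dt and applying x(0) = 0, we find x(t) = 3·sin(t). From the given position equation x(t) = 3·sin(t), we substitute t = pi/2 to get x = 3.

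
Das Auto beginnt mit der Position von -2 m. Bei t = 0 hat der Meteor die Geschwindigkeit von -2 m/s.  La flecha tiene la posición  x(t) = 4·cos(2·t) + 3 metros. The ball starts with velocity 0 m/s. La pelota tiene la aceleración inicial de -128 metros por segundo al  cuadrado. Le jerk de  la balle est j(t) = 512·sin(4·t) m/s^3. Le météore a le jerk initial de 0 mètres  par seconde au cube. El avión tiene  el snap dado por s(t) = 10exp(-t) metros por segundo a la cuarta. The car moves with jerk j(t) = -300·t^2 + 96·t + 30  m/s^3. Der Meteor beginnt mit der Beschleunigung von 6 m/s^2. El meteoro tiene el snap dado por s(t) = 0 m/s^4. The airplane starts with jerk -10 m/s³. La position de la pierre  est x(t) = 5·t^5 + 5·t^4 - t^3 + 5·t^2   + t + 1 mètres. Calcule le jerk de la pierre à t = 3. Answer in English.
To solve this, we need to take 3 derivatives of our position equation x(t) = 5·t^5 + 5·t^4 - t^3 + 5·t^2 + t + 1. The derivative of position gives velocity: v(t) = 25·t^4 + 20·t^3 - 3·t^2 + 10·t + 1. Taking d/dt of v(t), we find a(t) = 100·t^3 + 60·t^2 - 6·t + 10. The derivative of acceleration gives jerk: j(t) = 300·t^2 + 120·t - 6. Using j(t) = 300·t^2 + 120·t - 6 and substituting t = 3, we find j = 3054.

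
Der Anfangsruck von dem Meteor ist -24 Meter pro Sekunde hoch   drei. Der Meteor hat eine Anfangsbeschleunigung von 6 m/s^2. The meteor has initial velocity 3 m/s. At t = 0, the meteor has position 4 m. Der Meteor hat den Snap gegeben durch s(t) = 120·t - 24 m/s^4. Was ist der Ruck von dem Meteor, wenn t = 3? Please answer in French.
Nous devons trouver la primitive de notre équation du snap s(t) = 120·t - 24 1 fois. La primitive du snap, avec j(0) = -24, donne le jerk: j(t) = 60·t^2 - 24·t - 24. De l'équation du jerk j(t) = 60·t^2 - 24·t - 24, nous substituons t = 3 pour obtenir j = 444.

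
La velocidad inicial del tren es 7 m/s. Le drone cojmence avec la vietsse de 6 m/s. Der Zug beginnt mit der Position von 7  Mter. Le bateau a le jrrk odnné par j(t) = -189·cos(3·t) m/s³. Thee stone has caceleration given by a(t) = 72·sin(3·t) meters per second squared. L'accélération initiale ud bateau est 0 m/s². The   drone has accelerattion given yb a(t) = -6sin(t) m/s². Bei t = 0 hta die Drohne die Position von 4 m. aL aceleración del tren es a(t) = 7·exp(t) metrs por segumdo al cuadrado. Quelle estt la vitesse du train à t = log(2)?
Pour résoudre ceci, nous devons prendre 1 primitive de notre équation de l'accélération a(t) = 7·exp(t). En intégrant l'accélération et en utilisant la condition initiale v(0) = 7, nous obtenons v(t) = 7·exp(t). Nous avons la vitesse v(t) = 7·exp(t). En substituant t = log(2): v(log(2)) = 14.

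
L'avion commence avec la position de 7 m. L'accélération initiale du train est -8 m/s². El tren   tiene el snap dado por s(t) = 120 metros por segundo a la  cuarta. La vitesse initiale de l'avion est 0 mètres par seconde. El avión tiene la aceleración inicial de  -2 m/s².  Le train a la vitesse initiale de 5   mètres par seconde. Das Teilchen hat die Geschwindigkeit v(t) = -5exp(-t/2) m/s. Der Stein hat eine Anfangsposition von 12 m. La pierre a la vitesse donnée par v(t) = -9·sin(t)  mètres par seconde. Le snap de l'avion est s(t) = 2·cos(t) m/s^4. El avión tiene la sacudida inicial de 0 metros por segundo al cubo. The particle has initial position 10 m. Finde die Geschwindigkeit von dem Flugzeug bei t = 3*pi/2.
Ausgehend von dem Snap s(t) = 2·cos(t), nehmen wir 3 Integrale. Durch Integration von dem Snap und Verwendung der Anfangsbedingung j(0) = 0, erhalten wir j(t) = 2·sin(t). Durch Integration von dem Ruck und Verwendung der Anfangsbedingung a(0) = -2, erhalten wir a(t) = -2·cos(t). Mit ∫a(t)dt und Anwendung von v(0) = 0, finden wir v(t) = -2·sin(t). Aus der Gleichung für die Geschwindigkeit v(t) = -2·sin(t), setzen wir t = 3*pi/2 ein und erhalten v = 2.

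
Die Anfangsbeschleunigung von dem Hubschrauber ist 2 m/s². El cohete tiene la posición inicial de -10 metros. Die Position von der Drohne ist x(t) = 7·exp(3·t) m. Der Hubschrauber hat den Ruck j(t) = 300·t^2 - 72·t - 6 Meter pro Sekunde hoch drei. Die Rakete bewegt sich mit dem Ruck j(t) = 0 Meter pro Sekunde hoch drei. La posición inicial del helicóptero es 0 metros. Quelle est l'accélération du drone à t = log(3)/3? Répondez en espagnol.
Para resolver esto, necesitamos tomar 2 derivadas de nuestra ecuación de la posición x(t) = 7·exp(3·t). La derivada de la posición da la velocidad: v(t) = 21·exp(3·t). Derivando la velocidad, obtenemos la aceleración: a(t) = 63·exp(3·t). De la ecuación de la aceleración a(t) = 63·exp(3·t), sustituimos t = log(3)/3 para obtener a = 189.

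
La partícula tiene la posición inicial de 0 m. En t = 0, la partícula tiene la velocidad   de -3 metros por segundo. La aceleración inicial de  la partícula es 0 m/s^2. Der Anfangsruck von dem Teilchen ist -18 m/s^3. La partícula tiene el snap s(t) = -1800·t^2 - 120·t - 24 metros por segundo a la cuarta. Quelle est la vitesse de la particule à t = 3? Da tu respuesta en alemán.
Wir müssen die Stammfunktion unserer Gleichung für den Snap s(t) = -1800·t^2 - 120·t - 24 3-mal finden. Das Integral von dem Snap, mit j(0) = -18, ergibt den Ruck: j(t) = -600·t^3 - 60·t^2 - 24·t - 18. Das Integral von dem Ruck, mit a(0) = 0, ergibt die Beschleunigung: a(t) = 2·t·(-75·t^3 - 10·t^2 - 6·t - 9). Mit ∫a(t)dt und Anwendung von v(0) = -3, finden wir v(t) = -30·t^5 - 5·t^4 - 4·t^3 - 9·t^2 - 3. Aus der Gleichung für die Geschwindigkeit v(t) = -30·t^5 - 5·t^4 - 4·t^3 - 9·t^2 - 3, setzen wir t = 3 ein und erhalten v = -7887.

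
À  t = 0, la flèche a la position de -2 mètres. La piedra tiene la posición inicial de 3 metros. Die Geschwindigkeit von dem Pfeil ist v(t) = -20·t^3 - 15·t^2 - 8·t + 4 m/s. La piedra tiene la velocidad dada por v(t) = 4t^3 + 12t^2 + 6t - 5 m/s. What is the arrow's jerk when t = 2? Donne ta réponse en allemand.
Wir müssen unsere Gleichung für die Geschwindigkeit v(t) = -20·t^3 - 15·t^2 - 8·t + 4 2-mal ableiten. Mit d/dt von v(t) finden wir a(t) = -60·t^2 - 30·t - 8. Durch Ableiten von der Beschleunigung erhalten wir den Ruck: j(t) = -120·t - 30. Mit j(t) = -120·t - 30 und Einsetzen von t = 2, finden wir j = -270.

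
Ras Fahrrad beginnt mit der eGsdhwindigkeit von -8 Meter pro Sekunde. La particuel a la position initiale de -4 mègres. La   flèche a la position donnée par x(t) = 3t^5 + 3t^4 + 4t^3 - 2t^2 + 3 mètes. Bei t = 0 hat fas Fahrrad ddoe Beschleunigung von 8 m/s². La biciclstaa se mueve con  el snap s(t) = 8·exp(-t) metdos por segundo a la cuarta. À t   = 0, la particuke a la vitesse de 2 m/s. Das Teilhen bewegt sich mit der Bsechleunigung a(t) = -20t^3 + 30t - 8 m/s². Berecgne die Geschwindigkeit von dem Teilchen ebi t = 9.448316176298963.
Um dies zu lösen, müssen wir 1 Stammfunktion unserer Gleichung für die Beschleunigung a(t) = -20·t^3 + 30·t - 8 finden. Das Integral von der Beschleunigung, mit v(0) = 2, ergibt die Geschwindigkeit: v(t) = -5·t^4 + 15·t^2 - 8·t + 2. Aus der Gleichung für die Geschwindigkeit v(t) = -5·t^4 + 15·t^2 - 8·t + 2, setzen wir t = 9.448316176298963 ein und erhalten v = -38580.7966102430.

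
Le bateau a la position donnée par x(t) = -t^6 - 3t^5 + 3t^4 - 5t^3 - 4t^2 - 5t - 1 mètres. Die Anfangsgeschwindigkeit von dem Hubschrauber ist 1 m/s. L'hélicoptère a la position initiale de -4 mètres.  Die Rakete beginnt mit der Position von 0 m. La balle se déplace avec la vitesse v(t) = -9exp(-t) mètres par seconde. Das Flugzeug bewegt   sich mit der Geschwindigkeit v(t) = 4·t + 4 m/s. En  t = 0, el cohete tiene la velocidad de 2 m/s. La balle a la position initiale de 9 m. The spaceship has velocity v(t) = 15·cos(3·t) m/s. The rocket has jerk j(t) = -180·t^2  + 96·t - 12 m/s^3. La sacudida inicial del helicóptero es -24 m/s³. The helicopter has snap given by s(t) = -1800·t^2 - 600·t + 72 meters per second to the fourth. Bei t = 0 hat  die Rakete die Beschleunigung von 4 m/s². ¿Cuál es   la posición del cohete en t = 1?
Para resolver esto, necesitamos tomar 3 antiderivadas de nuestra ecuación de la sacudida j(t) = -180·t^2 + 96·t - 12. Tomando ∫j(t)dt y aplicando a(0) = 4, encontramos a(t) = -60·t^3 + 48·t^2 - 12·t + 4. Tomando ∫a(t)dt y aplicando v(0) = 2, encontramos v(t) = -15·t^4 + 16·t^3 - 6·t^2 + 4·t + 2. Integrando la velocidad y usando la condición inicial x(0) = 0, obtenemos x(t) = -3·t^5 + 4·t^4 - 2·t^3 + 2·t^2 + 2·t. Usando x(t) = -3·t^5 + 4·t^4 - 2·t^3 + 2·t^2 + 2·t y sustituyendo t = 1, encontramos x = 3.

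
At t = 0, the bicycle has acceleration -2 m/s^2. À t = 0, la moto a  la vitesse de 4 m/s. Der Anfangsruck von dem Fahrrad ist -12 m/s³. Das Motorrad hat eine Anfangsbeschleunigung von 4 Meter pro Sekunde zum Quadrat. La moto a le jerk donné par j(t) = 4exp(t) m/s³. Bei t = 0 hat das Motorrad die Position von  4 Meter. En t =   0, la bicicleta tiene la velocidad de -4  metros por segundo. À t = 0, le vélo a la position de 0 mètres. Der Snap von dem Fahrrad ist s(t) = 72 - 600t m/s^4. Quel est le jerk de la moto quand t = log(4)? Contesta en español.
De la ecuación de la sacudida j(t) = 4·exp(t), sustituimos t = log(4) para obtener j = 16.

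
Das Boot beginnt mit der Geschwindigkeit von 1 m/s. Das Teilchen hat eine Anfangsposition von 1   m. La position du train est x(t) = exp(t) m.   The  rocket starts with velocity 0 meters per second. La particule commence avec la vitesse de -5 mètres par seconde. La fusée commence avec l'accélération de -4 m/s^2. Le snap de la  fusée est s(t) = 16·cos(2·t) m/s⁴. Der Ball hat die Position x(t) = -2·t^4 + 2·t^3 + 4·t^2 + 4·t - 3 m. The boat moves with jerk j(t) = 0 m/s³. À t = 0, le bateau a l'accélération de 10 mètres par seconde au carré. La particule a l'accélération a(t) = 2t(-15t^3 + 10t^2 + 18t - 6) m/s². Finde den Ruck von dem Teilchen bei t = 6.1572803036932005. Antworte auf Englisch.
Starting from acceleration a(t) = 2·t·(-15·t^3 + 10·t^2 + 18·t - 6), we take 1 derivative. Taking d/dt of a(t), we find j(t) = -30·t^3 + 20·t^2 + 2·t·(-45·t^2 + 20·t + 18) + 36·t - 12. We have jerk j(t) = -30·t^3 + 20·t^2 + 2·t·(-45·t^2 + 20·t + 18) + 36·t - 12. Substituting t = 6.1572803036932005: j(6.1572803036932005) = -25306.2015115090.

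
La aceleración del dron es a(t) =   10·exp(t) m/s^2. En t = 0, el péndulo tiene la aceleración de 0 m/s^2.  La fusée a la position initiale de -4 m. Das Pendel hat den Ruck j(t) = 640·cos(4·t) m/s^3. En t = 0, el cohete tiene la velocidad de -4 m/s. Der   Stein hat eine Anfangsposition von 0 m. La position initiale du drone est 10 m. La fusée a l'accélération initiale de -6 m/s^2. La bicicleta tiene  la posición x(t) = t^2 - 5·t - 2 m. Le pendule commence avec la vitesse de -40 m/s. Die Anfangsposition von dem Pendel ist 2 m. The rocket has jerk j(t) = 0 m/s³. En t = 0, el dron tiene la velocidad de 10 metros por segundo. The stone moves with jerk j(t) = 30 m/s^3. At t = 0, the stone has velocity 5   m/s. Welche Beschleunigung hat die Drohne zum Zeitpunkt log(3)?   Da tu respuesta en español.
De la ecuación de la aceleración a(t) = 10·exp(t), sustituimos t = log(3) para obtener a = 30.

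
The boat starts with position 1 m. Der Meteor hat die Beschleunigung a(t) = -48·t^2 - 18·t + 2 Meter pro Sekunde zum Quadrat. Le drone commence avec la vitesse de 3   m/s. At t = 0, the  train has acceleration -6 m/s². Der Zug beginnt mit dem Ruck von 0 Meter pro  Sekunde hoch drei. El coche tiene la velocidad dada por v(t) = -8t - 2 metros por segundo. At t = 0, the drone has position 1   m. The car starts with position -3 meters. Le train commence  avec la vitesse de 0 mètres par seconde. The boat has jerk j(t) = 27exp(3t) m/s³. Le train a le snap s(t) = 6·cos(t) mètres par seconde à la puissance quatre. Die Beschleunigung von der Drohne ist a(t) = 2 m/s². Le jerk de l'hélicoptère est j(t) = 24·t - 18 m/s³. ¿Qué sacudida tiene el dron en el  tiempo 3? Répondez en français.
En partant de l'accélération a(t) = 2, nous prenons 1 dérivée. La dérivée de l'accélération donne le jerk: j(t) = 0. Nous avons le jerk j(t) = 0. En substituant t = 3: j(3) = 0.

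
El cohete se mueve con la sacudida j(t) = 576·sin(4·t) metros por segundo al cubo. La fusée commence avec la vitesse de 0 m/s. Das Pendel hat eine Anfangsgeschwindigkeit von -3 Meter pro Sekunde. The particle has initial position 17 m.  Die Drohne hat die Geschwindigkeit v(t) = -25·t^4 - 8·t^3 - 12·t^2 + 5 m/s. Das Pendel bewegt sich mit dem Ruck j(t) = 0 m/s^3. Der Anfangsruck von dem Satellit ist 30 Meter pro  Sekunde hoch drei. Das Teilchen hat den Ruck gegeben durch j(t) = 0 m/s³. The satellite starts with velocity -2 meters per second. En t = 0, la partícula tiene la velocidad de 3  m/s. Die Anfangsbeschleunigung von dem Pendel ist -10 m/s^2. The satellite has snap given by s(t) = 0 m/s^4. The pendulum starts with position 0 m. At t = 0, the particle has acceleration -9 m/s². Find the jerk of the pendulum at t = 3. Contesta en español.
De la ecuación de la sacudida j(t) = 0, sustituimos t = 3 para obtener j = 0.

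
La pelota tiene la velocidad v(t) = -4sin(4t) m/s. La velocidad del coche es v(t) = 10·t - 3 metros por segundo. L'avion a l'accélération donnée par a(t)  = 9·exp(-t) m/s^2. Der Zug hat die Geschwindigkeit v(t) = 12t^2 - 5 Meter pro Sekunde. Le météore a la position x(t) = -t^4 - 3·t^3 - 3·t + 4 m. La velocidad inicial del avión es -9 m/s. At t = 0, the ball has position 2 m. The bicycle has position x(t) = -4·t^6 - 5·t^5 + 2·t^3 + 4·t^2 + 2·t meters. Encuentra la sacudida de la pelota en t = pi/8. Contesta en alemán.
Ausgehend von der Geschwindigkeit v(t) = -4·sin(4·t), nehmen wir 2 Ableitungen. Die Ableitung von der Geschwindigkeit ergibt die Beschleunigung: a(t) = -16·cos(4·t). Die Ableitung von der Beschleunigung ergibt den Ruck: j(t) = 64·sin(4·t). Wir haben den Ruck j(t) = 64·sin(4·t). Durch Einsetzen von t = pi/8: j(pi/8) = 64.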